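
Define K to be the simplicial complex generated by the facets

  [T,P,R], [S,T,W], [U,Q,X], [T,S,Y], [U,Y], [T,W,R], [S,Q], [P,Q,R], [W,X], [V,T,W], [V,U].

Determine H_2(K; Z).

H_2 = 0.

Fix the vertex order P < Q < R < S < T < U < V < W < X < Y and write every simplex with vertices in increasing order. Then dim K = 2 and the simplices of K are:

  0-simplices (10): P, Q, R, S, T, U, V, W, X, Y
  1-simplices (20): PQ, PR, PT, QR, QS, QU, QX, RT, RW, ST, SW, SY, TV, TW, TY, UV, UX, UY, VW, WX
  2-simplices (7): PQR, PRT, QUX, RTW, STW, STY, TVW

giving chain groups C_0 ≅ Z^10, C_1 ≅ Z^20, C_2 ≅ Z^7.

∂_1: C_1 → C_0 sends each edge [p,q] (with p < q) to q − p. For instance
  ∂PR = R − P.
This gives a 10×20 integer matrix of rank 9; reducing to Smith normal form yields diagonal entries (1,1,1,1,1,1,1,1,1).

Boundary ∂_2: C_2 → C_1 sends each 2-simplex [p,q,r] to [q,r] − [p,r] + [p,q]. For instance
  ∂PRT = RT − PT + PR,
  ∂STY = TY − SY + ST.
This gives a 20×7 integer matrix of rank 7; reducing to Smith normal form yields diagonal entries (1,1,1,1,1,1,1).

Now H_k = ker ∂_k / im ∂_{k+1}, so:

  H_2: rank ker ∂_2 − rank ∂_3 = (7 − 7) − 0 = 0, and there is no ∂_3, so H_2 ≅ 0.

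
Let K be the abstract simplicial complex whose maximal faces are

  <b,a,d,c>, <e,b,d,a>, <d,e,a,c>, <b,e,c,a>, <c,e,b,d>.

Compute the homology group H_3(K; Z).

Fix the vertex order a < b < c < d < e and write every simplex with vertices in increasing order. Then dim K = 3 and the simplices of K are:

  0-simplices (5): a, b, c, d, e
  1-simplices (10): ab, ac, ad, ae, bc, bd, be, cd, ce, de
  2-simplices (10): abc, abd, abe, acd, ace, ade, bcd, bce, bde, cde
  3-simplices (5): abcd, abce, abde, acde, bcde

so the chain groups are C_0 ≅ Z^5, C_1 ≅ Z^10, C_2 ≅ Z^10, C_3 ≅ Z^5.

Boundary ∂_1: C_1 → C_0 sends each edge [p,q] (with p < q) to q − p.
This gives a 5×10 integer matrix of rank 4; reducing to Smith normal form yields diagonal entries (1,1,1,1).

Boundary ∂_2: C_2 → C_1 acts by ∂[p,q,r] = [q,r] − [p,r] + [p,q]. For instance
  ∂bce = ce − be + bc,
  ∂abc = bc − ac + ab.
The 10×10 boundary matrix has rank 6 and Smith normal form diag(1,1,1,1,1,1).

Boundary ∂_3: C_3 → C_2 sends each 3-simplex σ to the alternating sum Σ_i (−1)^i (σ with its i-th vertex removed). For instance
  ∂abde = bde − ade + abe − abd,
  ∂abcd = bcd − acd + abd − abc.
The resulting 10×5 matrix has rank 4, and its Smith normal form has invariant factors (1,1,1,1).

Now H_k = ker ∂_k / im ∂_{k+1}, so:

  H_3: rank ker ∂_3 − rank ∂_4 = (5 − 4) − 0 = 1, and there is no ∂_4, so H_3 = Z.

H_3 = Z.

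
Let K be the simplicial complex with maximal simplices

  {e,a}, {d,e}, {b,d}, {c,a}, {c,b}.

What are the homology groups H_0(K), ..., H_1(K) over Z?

H_0 = Z,  H_1 = Z.

We work with the vertex ordering a < b < c < d < e. The simplices of K, each written with vertices in increasing order, are:

  0-simplices (5): a, b, c, d, e
  1-simplices (5): ac, ae, bc, bd, de

Hence C_0 ≅ Z^5, C_1 ≅ Z^5.

The boundary map ∂_1: C_1 → C_0 sends each edge [p,q] (with p < q) to q − p.
The resulting 5×5 matrix has rank 4, and its Smith normal form has invariant factors (1,1,1,1).

From H_k ≅ ker(∂_k) / im(∂_{k+1}) we obtain:

  H_0: rank C_0 − rank ∂_1 = 5 − 4 = 1, and the invariant factors of ∂_1 are all 1, so H_0 ≅ Z.
  H_1: rank ker ∂_1 − rank ∂_2 = (5 − 4) − 0 = 1, and there is no ∂_2, so H_1 ≅ Z.

As a check, the Euler characteristic is 5 − 5 = 0, which agrees with 1 − 1 = 0.
(K is a triangulation of the circle S^1.)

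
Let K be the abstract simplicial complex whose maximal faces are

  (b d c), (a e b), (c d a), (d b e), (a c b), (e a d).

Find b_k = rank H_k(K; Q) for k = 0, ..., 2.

Take the total order a < b < c < d < e on the vertex set. Then K (dimension 2) consists of the simplices:

  0-simplices (5): a, b, c, d, e
  1-simplices (9): ab, ac, ad, ae, bc, bd, be, cd, de
  2-simplices (6): abc, abe, acd, ade, bcd, bde

so the chain groups are C_0 ≅ Z^5, C_1 ≅ Z^9, C_2 ≅ Z^6.

The boundary map ∂_1: C_1 → C_0 sends each edge [p,q] (with p < q) to q − p.
This gives a 5×9 integer matrix of rank 4; reducing to Smith normal form yields diagonal entries (1,1,1,1).

Boundary ∂_2: C_2 → C_1 sends each 2-simplex [p,q,r] to [q,r] − [p,r] + [p,q]. For instance
  ∂bcd = cd − bd + bc,
  ∂bde = de − be + bd.
As a 9×6 matrix over Z this has rank 5, with invariant factors (1,1,1,1,1).

Computing H_k = (kernel of ∂_k) / (image of ∂_{k+1}):

  H_0: rank C_0 − rank ∂_1 = 5 − 4 = 1, and the invariant factors of ∂_1 are all 1, so H_0 = Z.
  H_1: rank ker ∂_1 − rank ∂_2 = (9 − 4) − 5 = 0, and the invariant factors of ∂_2 are all 1, so H_1 = 0.
  H_2: rank ker ∂_2 − rank ∂_3 = (6 − 5) − 0 = 1, and there is no ∂_3, so H_2 = Z.

As a check, the Euler characteristic is 5 − 9 + 6 = 2, which agrees with 1 − 0 + 1 = 2.

Hence the Betti numbers are b_0 = 1, b_1 = 0, b_2 = 1.

b_0 = 1, b_1 = 0, b_2 = 1.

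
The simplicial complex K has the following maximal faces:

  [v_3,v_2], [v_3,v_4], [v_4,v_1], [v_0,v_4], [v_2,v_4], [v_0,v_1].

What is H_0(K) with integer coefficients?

Take the total order v_0 < v_1 < v_2 < v_3 < v_4 on the vertex set. Then K (dimension 1) consists of the simplices:

  0-simplices (5): [v_0], [v_1], [v_2], [v_3], [v_4]
  1-simplices (6): [v_0,v_1], [v_0,v_4], [v_1,v_4], [v_2,v_3], [v_2,v_4], [v_3,v_4]

Hence C_0 ≅ Z^5, C_1 ≅ Z^6.

Boundary ∂_1: C_1 → C_0 sends each edge [p,q] (with p < q) to q − p.
This gives a 5×6 integer matrix of rank 4; reducing to Smith normal form yields diagonal entries (1,1,1,1).

Reading off H_k = ker ∂_k / im ∂_{k+1}:

  H_0: rank C_0 − rank ∂_1 = 5 − 4 = 1, and the invariant factors of ∂_1 are all 1, so H_0 ≅ Z.

H_0 ≅ Z.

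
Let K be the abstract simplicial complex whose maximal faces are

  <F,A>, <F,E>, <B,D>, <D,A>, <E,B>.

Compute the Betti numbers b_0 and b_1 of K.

K has 5 vertices, 5 edges.
rank ∂_0 = 0, rank ∂_1 = 4 ⇒ b_0 = 5 − 0 − 4 = 1; all invariant factors of ∂_1 are 1 so no torsion. So H_0 ≅ Z.
rank ∂_1 = 4, rank ∂_2 = 0 ⇒ b_1 = 5 − 4 − 0 = 1. So H_1 ≅ Z.

b_0 = 1, b_1 = 1.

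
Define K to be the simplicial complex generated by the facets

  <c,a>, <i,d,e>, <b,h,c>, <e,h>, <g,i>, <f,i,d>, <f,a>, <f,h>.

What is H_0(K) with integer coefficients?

Take the total order a < b < c < d < e < f < g < h < i on the vertex set. Then K (dimension 2) consists of the simplices:

  0-simplices (9): a, b, c, d, e, f, g, h, i
  1-simplices (13): ac, af, bc, bh, ch, de, df, di, eh, ei, fh, fi, gi
  2-simplices (3): bch, dei, dfi

so the chain groups are C_0 ≅ Z^9, C_1 ≅ Z^13, C_2 ≅ Z^3.

The boundary map ∂_1: C_1 → C_0 maps an edge to its endpoints' difference, ∂[p,q] = q − p. For instance
  ∂de = e − d.
This gives a 9×13 integer matrix of rank 8; reducing to Smith normal form yields diagonal entries (1,1,1,1,1,1,1,1).

∂_2: C_2 → C_1 acts by ∂[p,q,r] = [q,r] − [p,r] + [p,q]. For instance
  ∂dfi = fi − di + df,
  ∂dei = ei − di + de.
This gives a 13×3 integer matrix of rank 3; reducing to Smith normal form yields diagonal entries (1,1,1).

Reading off H_k = ker ∂_k / im ∂_{k+1}:

  H_0: rank C_0 − rank ∂_1 = 9 − 8 = 1, and the invariant factors of ∂_1 are all 1, so H_0 ≅ Z.

H_0 ≅ Z.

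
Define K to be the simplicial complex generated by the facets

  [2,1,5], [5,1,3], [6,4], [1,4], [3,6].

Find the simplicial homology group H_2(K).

H_2 = 0.

Fix the vertex order 1 < 2 < 3 < 4 < 5 < 6 and write every simplex with vertices in increasing order. Then dim K = 2 and the simplices of K are:

  0-simplices (6): [1], [2], [3], [4], [5], [6]
  1-simplices (8): [1,2], [1,3], [1,4], [1,5], [2,5], [3,5], [3,6], [4,6]
  2-simplices (2): [1,2,5], [1,3,5]

so the chain groups are C_0 ≅ Z^6, C_1 ≅ Z^8, C_2 ≅ Z^2.

The boundary map ∂_1: C_1 → C_0 maps an edge to its endpoints' difference, ∂[p,q] = q − p.
This gives a 6×8 integer matrix of rank 5; reducing to Smith normal form yields diagonal entries (1,1,1,1,1).

Boundary ∂_2: C_2 → C_1 sends each 2-simplex [p,q,r] to [q,r] − [p,r] + [p,q]. For instance
  ∂[1,2,5] = [2,5] − [1,5] + [1,2],
  ∂[1,3,5] = [3,5] − [1,5] + [1,3].
The 8×2 boundary matrix has rank 2 and Smith normal form diag(1,1).

Reading off H_k = ker ∂_k / im ∂_{k+1}:

  H_2: rank ker ∂_2 − rank ∂_3 = (2 − 2) − 0 = 0, and there is no ∂_3, so H_2 = 0.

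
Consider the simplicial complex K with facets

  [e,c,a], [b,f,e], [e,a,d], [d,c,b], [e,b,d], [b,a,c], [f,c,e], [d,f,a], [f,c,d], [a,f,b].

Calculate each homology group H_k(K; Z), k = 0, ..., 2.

H_0 ≅ Z,  H_1 ≅ Z/2,  H_2 = 0.

Order the vertices as a < b < c < d < e < f. Listing each simplex with vertices in this order, K has dimension 2 with simplices:

  0-simplices (6): a, b, c, d, e, f
  1-simplices (15): ab, ac, ad, ae, af, bc, bd, be, bf, cd, ce, cf, de, df, ef
  2-simplices (10): abc, abf, ace, ade, adf, bcd, bde, bef, cdf, cef

giving chain groups C_0 ≅ Z^6, C_1 ≅ Z^15, C_2 ≅ Z^10.

Boundary ∂_1: C_1 → C_0 sends each edge [p,q] (with p < q) to q − p. For instance
  ∂ae = e − a.
As a 6×15 matrix over Z this has rank 5, with invariant factors (1,1,1,1,1).

The boundary map ∂_2: C_2 → C_1 acts by ∂[p,q,r] = [q,r] − [p,r] + [p,q]. For instance
  ∂abf = bf − af + ab,
  ∂abc = bc − ac + ab.
The 15×10 boundary matrix has rank 10 and Smith normal form diag(1,1,1,1,1,1,1,1,1,2).

Reading off H_k = ker ∂_k / im ∂_{k+1}:

  H_0: rank C_0 − rank ∂_1 = 6 − 5 = 1, and the invariant factors of ∂_1 are all 1, so H_0 = Z.
  H_1: rank ker ∂_1 − rank ∂_2 = (15 − 5) − 10 = 0, and ∂_2 has invariant factor 2 > 1, so H_1 = Z/2.
  H_2: rank ker ∂_2 − rank ∂_3 = (10 − 10) − 0 = 0, and there is no ∂_3, so H_2 = 0.

(K is a triangulation of the real projective plane RP^2.)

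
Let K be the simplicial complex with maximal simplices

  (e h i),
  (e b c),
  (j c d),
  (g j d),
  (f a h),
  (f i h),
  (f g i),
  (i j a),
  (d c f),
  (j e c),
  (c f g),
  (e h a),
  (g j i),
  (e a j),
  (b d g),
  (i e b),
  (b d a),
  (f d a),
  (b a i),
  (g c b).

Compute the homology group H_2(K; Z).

H_2 = 0.

We work with the vertex ordering a < b < c < d < e < f < g < h < i < j. The simplices of K, each written with vertices in increasing order, are:

  0-simplices (10): a, b, c, d, e, f, g, h, i, j
  1-simplices (30): ab, ad, ae, af, ah, ai, aj, bc, bd, be, bg, bi, cd, ce, cf, cg, cj, df, dg, dj, eh, ei, ej, fg, fh, fi, gi, gj, hi, ij
  2-simplices (20): abd, abi, adf, aeh, aej, afh, aij, bce, bcg, bdg, bei, cdf, cdj, cej, cfg, dgj, ehi, fgi, fhi, gij

so the chain groups are C_0 ≅ Z^10, C_1 ≅ Z^30, C_2 ≅ Z^20.

Boundary ∂_1: C_1 → C_0 maps an edge to its endpoints' difference, ∂[p,q] = q − p. For instance
  ∂ae = e − a.
This gives a 10×30 integer matrix of rank 9; reducing to Smith normal form yields diagonal entries (1,1,1,1,1,1,1,1,1).

∂_2: C_2 → C_1 acts by ∂[p,q,r] = [q,r] − [p,r] + [p,q]. For instance
  ∂fgi = gi − fi + fg,
  ∂aej = ej − aj + ae.
The resulting 30×20 matrix has rank 20, and its Smith normal form has invariant factors (1,1,1,1,1,1,1,1,1,1,1,1,1,1,1,1,1,1,1,2).

From H_k ≅ ker(∂_k) / im(∂_{k+1}) we obtain:

  H_2: rank ker ∂_2 − rank ∂_3 = (20 − 20) − 0 = 0, and there is no ∂_3, so H_2 ≅ 0.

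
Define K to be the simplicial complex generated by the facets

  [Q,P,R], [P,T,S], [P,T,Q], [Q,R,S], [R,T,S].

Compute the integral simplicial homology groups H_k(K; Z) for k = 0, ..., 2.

Fix the vertex order P < Q < R < S < T and write every simplex with vertices in increasing order. Then dim K = 2 and the simplices of K are:

  0-simplices (5): P, Q, R, S, T
  1-simplices (10): PQ, PR, PS, PT, QR, QS, QT, RS, RT, ST
  2-simplices (5): PQR, PQT, PST, QRS, RST

giving chain groups C_0 ≅ Z^5, C_1 ≅ Z^10, C_2 ≅ Z^5.

Boundary ∂_1: C_1 → C_0 maps an edge to its endpoints' difference, ∂[p,q] = q − p. For instance
  ∂PQ = Q − P.
As a 5×10 matrix over Z this has rank 4, with invariant factors (1,1,1,1).

∂_2: C_2 → C_1 maps a triangle to the signed sum of its edges. For instance
  ∂PST = ST − PT + PS,
  ∂PQR = QR − PR + PQ.
The 10×5 boundary matrix has rank 5 and Smith normal form diag(1,1,1,1,1).

Now H_k = ker ∂_k / im ∂_{k+1}, so:

  H_0: rank C_0 − rank ∂_1 = 5 − 4 = 1, and the invariant factors of ∂_1 are all 1, so H_0 ≅ Z.
  H_1: rank ker ∂_1 − rank ∂_2 = (10 − 4) − 5 = 1, and the invariant factors of ∂_2 are all 1, so H_1 ≅ Z.
  H_2: rank ker ∂_2 − rank ∂_3 = (5 − 5) − 0 = 0, and there is no ∂_3, so H_2 ≅ 0.

H_0 = Z,  H_1 = Z,  H_2 = 0.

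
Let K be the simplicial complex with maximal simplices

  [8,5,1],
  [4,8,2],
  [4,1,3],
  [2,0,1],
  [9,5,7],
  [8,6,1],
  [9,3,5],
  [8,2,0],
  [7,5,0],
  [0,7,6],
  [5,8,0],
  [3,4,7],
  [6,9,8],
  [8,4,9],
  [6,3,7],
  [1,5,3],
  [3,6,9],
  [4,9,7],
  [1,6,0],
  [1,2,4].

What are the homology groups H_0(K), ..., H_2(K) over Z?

H_0 ≅ Z,  H_1 ≅ Z × Z/2,  H_2 = 0.

We work with the vertex ordering 0 < 1 < 2 < 3 < 4 < 5 < 6 < 7 < 8 < 9. The simplices of K, each written with vertices in increasing order, are:

  0-simplices (10): [0], [1], [2], [3], [4], [5], [6], [7], [8], [9]
  1-simplices (30): (30 of them)
  2-simplices (20): (20 of them)

giving chain groups C_0 ≅ Z^10, C_1 ≅ Z^30, C_2 ≅ Z^20.

Boundary ∂_1: C_1 → C_0 is given by ∂[p,q] = [q] − [p]. For instance
  ∂[0,7] = [7] − [0].
The resulting 10×30 matrix has rank 9, and its Smith normal form has invariant factors (1,1,1,1,1,1,1,1,1).

Boundary ∂_2: C_2 → C_1 sends each 2-simplex [p,q,r] to [q,r] − [p,r] + [p,q]. For instance
  ∂[1,3,5] = [3,5] − [1,5] + [1,3],
  ∂[0,1,2] = [1,2] − [0,2] + [0,1].
The 30×20 boundary matrix has rank 20 and Smith normal form diag(1,1,1,1,1,1,1,1,1,1,1,1,1,1,1,1,1,1,1,2).

Reading off H_k = ker ∂_k / im ∂_{k+1}:

  H_0: rank C_0 − rank ∂_1 = 10 − 9 = 1, and the invariant factors of ∂_1 are all 1, so H_0 ≅ Z.
  H_1: rank ker ∂_1 − rank ∂_2 = (30 − 9) − 20 = 1, and ∂_2 has invariant factor 2 > 1, so H_1 ≅ Z × Z/2.
  H_2: rank ker ∂_2 − rank ∂_3 = (20 − 20) − 0 = 0, and there is no ∂_3, so H_2 ≅ 0.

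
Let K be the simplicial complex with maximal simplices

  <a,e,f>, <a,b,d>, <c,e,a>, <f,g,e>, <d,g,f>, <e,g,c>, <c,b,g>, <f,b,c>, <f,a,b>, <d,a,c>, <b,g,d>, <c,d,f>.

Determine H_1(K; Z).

H_1 = Z/2.

Take the total order a < b < c < d < e < f < g on the vertex set. Then K (dimension 2) consists of the simplices:

  0-simplices (7): a, b, c, d, e, f, g
  1-simplices (18): ab, ac, ad, ae, af, bc, bd, bf, bg, cd, ce, cf, cg, df, dg, ef, eg, fg
  2-simplices (12): abd, abf, acd, ace, aef, bcf, bcg, bdg, cdf, ceg, dfg, efg

so the chain groups are C_0 ≅ Z^7, C_1 ≅ Z^18, C_2 ≅ Z^12.

Boundary ∂_1: C_1 → C_0 sends each edge [p,q] (with p < q) to q − p.
The 7×18 boundary matrix has rank 6 and Smith normal form diag(1,1,1,1,1,1).

The boundary map ∂_2: C_2 → C_1 sends each 2-simplex [p,q,r] to [q,r] − [p,r] + [p,q]. For instance
  ∂abd = bd − ad + ab,
  ∂bcf = cf − bf + bc.
The 18×12 boundary matrix has rank 12 and Smith normal form diag(1,1,1,1,1,1,1,1,1,1,1,2).

From H_k ≅ ker(∂_k) / im(∂_{k+1}) we obtain:

  H_1: rank ker ∂_1 − rank ∂_2 = (18 − 6) − 12 = 0, and ∂_2 has invariant factor 2 > 1, so H_1 ≅ Z/2.

(K is a triangulation of the real projective plane RP^2.)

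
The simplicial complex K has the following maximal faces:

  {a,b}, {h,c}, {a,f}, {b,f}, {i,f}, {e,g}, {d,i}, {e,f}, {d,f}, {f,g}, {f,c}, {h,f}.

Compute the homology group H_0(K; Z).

H_0 = Z.

Take the total order a < b < c < d < e < f < g < h < i on the vertex set. Then K (dimension 1) consists of the simplices:

  0-simplices (9): a, b, c, d, e, f, g, h, i
  1-simplices (12): ab, af, bf, cf, ch, df, di, ef, eg, fg, fh, fi

so the chain groups are C_0 ≅ Z^9, C_1 ≅ Z^12.

Boundary ∂_1: C_1 → C_0 sends each edge [p,q] (with p < q) to q − p.
The resulting 9×12 matrix has rank 8, and its Smith normal form has invariant factors (1,1,1,1,1,1,1,1).

From H_k ≅ ker(∂_k) / im(∂_{k+1}) we obtain:

  H_0: rank C_0 − rank ∂_1 = 9 − 8 = 1, and the invariant factors of ∂_1 are all 1, so H_0 = Z.

(K is a triangulation of a wedge of 4 circles.)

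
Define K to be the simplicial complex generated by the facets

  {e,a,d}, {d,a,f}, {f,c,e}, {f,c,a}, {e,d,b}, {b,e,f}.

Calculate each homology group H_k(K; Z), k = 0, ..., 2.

H_0 = Z,  H_1 = Z,  H_2 = 0.

Order the vertices as a < b < c < d < e < f. Listing each simplex with vertices in this order, K has dimension 2 with simplices:

  0-simplices (6): a, b, c, d, e, f
  1-simplices (12): ac, ad, ae, af, bd, be, bf, ce, cf, de, df, ef
  2-simplices (6): acf, ade, adf, bde, bef, cef

Hence C_0 ≅ Z^6, C_1 ≅ Z^12, C_2 ≅ Z^6.

Boundary ∂_1: C_1 → C_0 maps an edge to its endpoints' difference, ∂[p,q] = q − p.
The 6×12 boundary matrix has rank 5 and Smith normal form diag(1,1,1,1,1).

∂_2: C_2 → C_1 maps a triangle to the signed sum of its edges. For instance
  ∂cef = ef − cf + ce,
  ∂adf = df − af + ad.
As a 12×6 matrix over Z this has rank 6, with invariant factors (1,1,1,1,1,1).

Now H_k = ker ∂_k / im ∂_{k+1}, so:

  H_0: rank C_0 − rank ∂_1 = 6 − 5 = 1, and the invariant factors of ∂_1 are all 1, so H_0 = Z.
  H_1: rank ker ∂_1 − rank ∂_2 = (12 − 5) − 6 = 1, and the invariant factors of ∂_2 are all 1, so H_1 = Z.
  H_2: rank ker ∂_2 − rank ∂_3 = (6 − 6) − 0 = 0, and there is no ∂_3, so H_2 = 0.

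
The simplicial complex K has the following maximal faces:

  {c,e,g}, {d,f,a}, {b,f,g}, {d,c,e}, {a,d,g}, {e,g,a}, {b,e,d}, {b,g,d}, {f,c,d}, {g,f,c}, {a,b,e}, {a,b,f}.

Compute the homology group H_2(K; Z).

We work with the vertex ordering a < b < c < d < e < f < g. The simplices of K, each written with vertices in increasing order, are:

  0-simplices (7): a, b, c, d, e, f, g
  1-simplices (18): ab, ad, ae, af, ag, bd, be, bf, bg, cd, ce, cf, cg, de, df, dg, eg, fg
  2-simplices (12): abe, abf, adf, adg, aeg, bde, bdg, bfg, cde, cdf, ceg, cfg

Hence C_0 ≅ Z^7, C_1 ≅ Z^18, C_2 ≅ Z^12.

∂_1: C_1 → C_0 sends each edge [p,q] (with p < q) to q − p. For instance
  ∂ae = e − a.
As a 7×18 matrix over Z this has rank 6, with invariant factors (1,1,1,1,1,1).

The boundary map ∂_2: C_2 → C_1 sends each 2-simplex [p,q,r] to [q,r] − [p,r] + [p,q]. For instance
  ∂aeg = eg − ag + ae,
  ∂cde = de − ce + cd.
The 18×12 boundary matrix has rank 12 and Smith normal form diag(1,1,1,1,1,1,1,1,1,1,1,2).

Now H_k = ker ∂_k / im ∂_{k+1}, so:

  H_2: rank ker ∂_2 − rank ∂_3 = (12 − 12) − 0 = 0, and there is no ∂_3, so H_2 ≅ 0.

H_2 ≅ 0.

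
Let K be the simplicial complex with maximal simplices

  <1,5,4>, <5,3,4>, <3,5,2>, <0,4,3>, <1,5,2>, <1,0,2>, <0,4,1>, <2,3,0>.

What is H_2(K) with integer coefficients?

Take the total order 0 < 1 < 2 < 3 < 4 < 5 on the vertex set. Then K (dimension 2) consists of the simplices:

  0-simplices (6): [0], [1], [2], [3], [4], [5]
  1-simplices (12): [0,1], [0,2], [0,3], [0,4], [1,2], [1,4], [1,5], [2,3], [2,5], [3,4], [3,5], [4,5]
  2-simplices (8): [0,1,2], [0,1,4], [0,2,3], [0,3,4], [1,2,5], [1,4,5], [2,3,5], [3,4,5]

giving chain groups C_0 ≅ Z^6, C_1 ≅ Z^12, C_2 ≅ Z^8.

∂_1: C_1 → C_0 maps an edge to its endpoints' difference, ∂[p,q] = q − p.
The 6×12 boundary matrix has rank 5 and Smith normal form diag(1,1,1,1,1).

∂_2: C_2 → C_1 maps a triangle to the signed sum of its edges. For instance
  ∂[0,3,4] = [3,4] − [0,4] + [0,3],
  ∂[0,1,2] = [1,2] − [0,2] + [0,1].
The resulting 12×8 matrix has rank 7, and its Smith normal form has invariant factors (1,1,1,1,1,1,1).

From H_k ≅ ker(∂_k) / im(∂_{k+1}) we obtain:

  H_2: rank ker ∂_2 − rank ∂_3 = (8 − 7) − 0 = 1, and there is no ∂_3, so H_2 = Z.

(K is a triangulation of the 2-sphere S^2.)

H_2 ≅ Z.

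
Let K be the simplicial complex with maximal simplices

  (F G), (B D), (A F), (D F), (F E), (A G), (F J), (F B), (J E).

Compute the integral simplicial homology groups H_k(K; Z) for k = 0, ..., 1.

H_0 ≅ Z,  H_1 ≅ Z^3.

Take the total order A < B < D < E < F < G < J on the vertex set. Then K (dimension 1) consists of the simplices:

  0-simplices (7): A, B, D, E, F, G, J
  1-simplices (9): AF, AG, BD, BF, DF, EF, EJ, FG, FJ

giving chain groups C_0 ≅ Z^7, C_1 ≅ Z^9.

The boundary map ∂_1: C_1 → C_0 sends each edge [p,q] (with p < q) to q − p.
This gives a 7×9 integer matrix of rank 6; reducing to Smith normal form yields diagonal entries (1,1,1,1,1,1).

From H_k ≅ ker(∂_k) / im(∂_{k+1}) we obtain:

  H_0: rank C_0 − rank ∂_1 = 7 − 6 = 1, and the invariant factors of ∂_1 are all 1, so H_0 = Z.
  H_1: rank ker ∂_1 − rank ∂_2 = (9 − 6) − 0 = 3, and there is no ∂_2, so H_1 = Z^3.

As a check, the Euler characteristic is 7 − 9 = -2, which agrees with 1 − 3 = -2.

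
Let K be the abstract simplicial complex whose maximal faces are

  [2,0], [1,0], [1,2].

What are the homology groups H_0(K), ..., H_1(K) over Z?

K has 3 vertices, 3 edges.
rank ∂_0 = 0, rank ∂_1 = 2 ⇒ b_0 = 3 − 0 − 2 = 1; all invariant factors of ∂_1 are 1 so no torsion. So H_0 = Z.
rank ∂_1 = 2, rank ∂_2 = 0 ⇒ b_1 = 3 − 2 − 0 = 1. So H_1 = Z.

H_0 = Z,  H_1 = Z.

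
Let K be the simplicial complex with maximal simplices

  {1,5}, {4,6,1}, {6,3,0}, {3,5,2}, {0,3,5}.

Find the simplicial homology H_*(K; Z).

H_0 = Z,  H_1 = Z,  H_2 = 0.

Take the total order 0 < 1 < 2 < 3 < 4 < 5 < 6 on the vertex set. Then K (dimension 2) consists of the simplices:

  0-simplices (7): [0], [1], [2], [3], [4], [5], [6]
  1-simplices (11): [0,3], [0,5], [0,6], [1,4], [1,5], [1,6], [2,3], [2,5], [3,5], [3,6], [4,6]
  2-simplices (4): [0,3,5], [0,3,6], [1,4,6], [2,3,5]

so the chain groups are C_0 ≅ Z^7, C_1 ≅ Z^11, C_2 ≅ Z^4.

The boundary map ∂_1: C_1 → C_0 is given by ∂[p,q] = [q] − [p]. For instance
  ∂[0,3] = [3] − [0].
The resulting 7×11 matrix has rank 6, and its Smith normal form has invariant factors (1,1,1,1,1,1).

Boundary ∂_2: C_2 → C_1 acts by ∂[p,q,r] = [q,r] − [p,r] + [p,q]. For instance
  ∂[0,3,6] = [3,6] − [0,6] + [0,3],
  ∂[0,3,5] = [3,5] − [0,5] + [0,3].
As a 11×4 matrix over Z this has rank 4, with invariant factors (1,1,1,1).

From H_k ≅ ker(∂_k) / im(∂_{k+1}) we obtain:

  H_0: rank C_0 − rank ∂_1 = 7 − 6 = 1, and the invariant factors of ∂_1 are all 1, so H_0 ≅ Z.
  H_1: rank ker ∂_1 − rank ∂_2 = (11 − 6) − 4 = 1, and the invariant factors of ∂_2 are all 1, so H_1 ≅ Z.
  H_2: rank ker ∂_2 − rank ∂_3 = (4 − 4) − 0 = 0, and there is no ∂_3, so H_2 ≅ 0.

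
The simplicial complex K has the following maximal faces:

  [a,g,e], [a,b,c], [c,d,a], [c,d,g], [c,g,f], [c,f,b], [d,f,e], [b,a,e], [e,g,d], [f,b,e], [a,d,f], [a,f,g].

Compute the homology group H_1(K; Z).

We work with the vertex ordering a < b < c < d < e < f < g. The simplices of K, each written with vertices in increasing order, are:

  0-simplices (7): a, b, c, d, e, f, g
  1-simplices (18): ab, ac, ad, ae, af, ag, bc, be, bf, cd, cf, cg, de, df, dg, ef, eg, fg
  2-simplices (12): abc, abe, acd, adf, aeg, afg, bcf, bef, cdg, cfg, def, deg

Hence C_0 ≅ Z^7, C_1 ≅ Z^18, C_2 ≅ Z^12.

Boundary ∂_1: C_1 → C_0 is given by ∂[p,q] = [q] − [p].
This gives a 7×18 integer matrix of rank 6; reducing to Smith normal form yields diagonal entries (1,1,1,1,1,1).

Boundary ∂_2: C_2 → C_1 acts by ∂[p,q,r] = [q,r] − [p,r] + [p,q]. For instance
  ∂bcf = cf − bf + bc,
  ∂cdg = dg − cg + cd.
As a 18×12 matrix over Z this has rank 12, with invariant factors (1,1,1,1,1,1,1,1,1,1,1,2).

From H_k ≅ ker(∂_k) / im(∂_{k+1}) we obtain:

  H_1: rank ker ∂_1 − rank ∂_2 = (18 − 6) − 12 = 0, and ∂_2 has invariant factor 2 > 1, so H_1 ≅ Z/2.

H_1 ≅ Z/2.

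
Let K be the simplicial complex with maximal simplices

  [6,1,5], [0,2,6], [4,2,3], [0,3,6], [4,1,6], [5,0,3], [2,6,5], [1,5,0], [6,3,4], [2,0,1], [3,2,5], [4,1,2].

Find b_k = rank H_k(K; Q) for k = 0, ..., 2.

We work with the vertex ordering 0 < 1 < 2 < 3 < 4 < 5 < 6. The simplices of K, each written with vertices in increasing order, are:

  0-simplices (7): [0], [1], [2], [3], [4], [5], [6]
  1-simplices (18): [0,1], [0,2], [0,3], [0,5], [0,6], [1,2], [1,4], [1,5], [1,6], [2,3], [2,4], [2,5], [2,6], [3,4], [3,5], [3,6], [4,6], [5,6]
  2-simplices (12): [0,1,2], [0,1,5], [0,2,6], [0,3,5], [0,3,6], [1,2,4], [1,4,6], [1,5,6], [2,3,4], [2,3,5], [2,5,6], [3,4,6]

giving chain groups C_0 ≅ Z^7, C_1 ≅ Z^18, C_2 ≅ Z^12.

∂_1: C_1 → C_0 maps an edge to its endpoints' difference, ∂[p,q] = q − p. For instance
  ∂[2,5] = [5] − [2].
This gives a 7×18 integer matrix of rank 6; reducing to Smith normal form yields diagonal entries (1,1,1,1,1,1).

The boundary map ∂_2: C_2 → C_1 acts by ∂[p,q,r] = [q,r] − [p,r] + [p,q]. For instance
  ∂[0,2,6] = [2,6] − [0,6] + [0,2],
  ∂[1,4,6] = [4,6] − [1,6] + [1,4].
The resulting 18×12 matrix has rank 12, and its Smith normal form has invariant factors (1,1,1,1,1,1,1,1,1,1,1,2).

From H_k ≅ ker(∂_k) / im(∂_{k+1}) we obtain:

  H_0: rank C_0 − rank ∂_1 = 7 − 6 = 1, and the invariant factors of ∂_1 are all 1, so H_0 = Z.
  H_1: rank ker ∂_1 − rank ∂_2 = (18 − 6) − 12 = 0, and ∂_2 has invariant factor 2 > 1, so H_1 = Z/2Z.
  H_2: rank ker ∂_2 − rank ∂_3 = (12 − 12) − 0 = 0, and there is no ∂_3, so H_2 = 0.

As a check, the Euler characteristic is 7 − 18 + 12 = 1, which agrees with 1 − 0 + 0 = 1.

Hence the Betti numbers are b_0 = 1, b_1 = 0, b_2 = 0.

b_0 = 1, b_1 = 0, b_2 = 0.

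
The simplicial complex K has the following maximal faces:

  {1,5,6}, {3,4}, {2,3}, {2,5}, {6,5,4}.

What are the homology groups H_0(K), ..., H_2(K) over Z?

H_0 ≅ Z,  H_1 ≅ Z,  H_2 = 0.

K has 6 vertices, 8 edges, 2 triangles.
rank ∂_0 = 0, rank ∂_1 = 5 ⇒ b_0 = 6 − 0 − 5 = 1; all invariant factors of ∂_1 are 1 so no torsion. So H_0 ≅ Z.
rank ∂_1 = 5, rank ∂_2 = 2 ⇒ b_1 = 8 − 5 − 2 = 1; all invariant factors of ∂_2 are 1 so no torsion. So H_1 ≅ Z.
rank ∂_2 = 2, rank ∂_3 = 0 ⇒ b_2 = 2 − 2 − 0 = 0. So H_2 ≅ 0.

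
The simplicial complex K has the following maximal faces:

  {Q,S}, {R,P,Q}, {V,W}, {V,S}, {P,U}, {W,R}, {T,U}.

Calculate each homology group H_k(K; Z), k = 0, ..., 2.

K has 8 vertices, 9 edges, 1 triangle.
rank ∂_0 = 0, rank ∂_1 = 7 ⇒ b_0 = 8 − 0 − 7 = 1; all invariant factors of ∂_1 are 1 so no torsion. So H_0 = Z.
rank ∂_1 = 7, rank ∂_2 = 1 ⇒ b_1 = 9 − 7 − 1 = 1; all invariant factors of ∂_2 are 1 so no torsion. So H_1 = Z.
rank ∂_2 = 1, rank ∂_3 = 0 ⇒ b_2 = 1 − 1 − 0 = 0. So H_2 = 0.

H_0 ≅ Z,  H_1 ≅ Z,  H_2 = 0.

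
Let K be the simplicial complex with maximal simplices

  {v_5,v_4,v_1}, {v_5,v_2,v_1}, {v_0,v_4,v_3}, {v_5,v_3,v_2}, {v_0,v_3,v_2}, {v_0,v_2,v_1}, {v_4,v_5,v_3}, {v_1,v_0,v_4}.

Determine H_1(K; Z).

H_1 = 0.

K has 6 vertices, 12 edges, 8 triangles.
rank ∂_1 = 5, rank ∂_2 = 7 ⇒ b_1 = 12 − 5 − 7 = 0; all invariant factors of ∂_2 are 1 so no torsion. So H_1 = 0.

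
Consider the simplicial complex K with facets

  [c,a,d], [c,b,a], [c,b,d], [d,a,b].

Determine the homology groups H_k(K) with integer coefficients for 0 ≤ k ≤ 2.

H_0 ≅ Z,  H_1 = 0,  H_2 ≅ Z.

Order the vertices as a < b < c < d. Listing each simplex with vertices in this order, K has dimension 2 with simplices:

  0-simplices (4): a, b, c, d
  1-simplices (6): ab, ac, ad, bc, bd, cd
  2-simplices (4): abc, abd, acd, bcd

giving chain groups C_0 ≅ Z^4, C_1 ≅ Z^6, C_2 ≅ Z^4.

Boundary ∂_1: C_1 → C_0 maps an edge to its endpoints' difference, ∂[p,q] = q − p. For instance
  ∂bc = c − b.
The resulting 4×6 matrix has rank 3, and its Smith normal form has invariant factors (1,1,1).

Boundary ∂_2: C_2 → C_1 sends each 2-simplex [p,q,r] to [q,r] − [p,r] + [p,q]. For instance
  ∂acd = cd − ad + ac,
  ∂bcd = cd − bd + bc.
This gives a 6×4 integer matrix of rank 3; reducing to Smith normal form yields diagonal entries (1,1,1).

Reading off H_k = ker ∂_k / im ∂_{k+1}:

  H_0: rank C_0 − rank ∂_1 = 4 − 3 = 1, and the invariant factors of ∂_1 are all 1, so H_0 ≅ Z.
  H_1: rank ker ∂_1 − rank ∂_2 = (6 − 3) − 3 = 0, and the invariant factors of ∂_2 are all 1, so H_1 ≅ 0.
  H_2: rank ker ∂_2 − rank ∂_3 = (4 − 3) − 0 = 1, and there is no ∂_3, so H_2 ≅ Z.

(K is a triangulation of the 2-sphere S^2.)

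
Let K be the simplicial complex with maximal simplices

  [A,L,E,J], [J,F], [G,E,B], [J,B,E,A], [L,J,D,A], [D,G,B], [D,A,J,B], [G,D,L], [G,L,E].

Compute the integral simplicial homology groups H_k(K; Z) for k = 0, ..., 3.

We work with the vertex ordering A < B < D < E < F < G < J < L. The simplices of K, each written with vertices in increasing order, are:

  0-simplices (8): A, B, D, E, F, G, J, L
  1-simplices (18): AB, AD, AE, AJ, AL, BD, BE, BG, BJ, DG, DJ, DL, EG, EJ, EL, FJ, GL, JL
  2-simplices (16): ABD, ABE, ABJ, ADJ, ADL, AEJ, AEL, AJL, BDG, BDJ, BEG, BEJ, DGL, DJL, EGL, EJL
  3-simplices (4): ABDJ, ABEJ, ADJL, AEJL

Hence C_0 ≅ Z^8, C_1 ≅ Z^18, C_2 ≅ Z^16, C_3 ≅ Z^4.

The boundary map ∂_1: C_1 → C_0 maps an edge to its endpoints' difference, ∂[p,q] = q − p. For instance
  ∂DJ = J − D.
This gives a 8×18 integer matrix of rank 7; reducing to Smith normal form yields diagonal entries (1,1,1,1,1,1,1).

The boundary map ∂_2: C_2 → C_1 acts by ∂[p,q,r] = [q,r] − [p,r] + [p,q]. For instance
  ∂AEJ = EJ − AJ + AE,
  ∂BDG = DG − BG + BD.
As a 18×16 matrix over Z this has rank 11, with invariant factors (1,1,1,1,1,1,1,1,1,1,1).

∂_3: C_3 → C_2 sends each 3-simplex σ to the alternating sum Σ_i (−1)^i (σ with its i-th vertex removed). For instance
  ∂ABEJ = BEJ − AEJ + ABJ − ABE,
  ∂ABDJ = BDJ − ADJ + ABJ − ABD.
The 16×4 boundary matrix has rank 4 and Smith normal form diag(1,1,1,1).

Reading off H_k = ker ∂_k / im ∂_{k+1}:

  H_0: rank C_0 − rank ∂_1 = 8 − 7 = 1, and the invariant factors of ∂_1 are all 1, so H_0 ≅ Z.
  H_1: rank ker ∂_1 − rank ∂_2 = (18 − 7) − 11 = 0, and the invariant factors of ∂_2 are all 1, so H_1 ≅ 0.
  H_2: rank ker ∂_2 − rank ∂_3 = (16 − 11) − 4 = 1, and the invariant factors of ∂_3 are all 1, so H_2 ≅ Z.
  H_3: rank ker ∂_3 − rank ∂_4 = (4 − 4) − 0 = 0, and there is no ∂_4, so H_3 ≅ 0.

As a check, the Euler characteristic is 8 − 18 + 16 − 4 = 2, which agrees with 1 − 0 + 1 − 0 = 2.

H_0 = Z,  H_1 = 0,  H_2 = Z,  H_3 = 0.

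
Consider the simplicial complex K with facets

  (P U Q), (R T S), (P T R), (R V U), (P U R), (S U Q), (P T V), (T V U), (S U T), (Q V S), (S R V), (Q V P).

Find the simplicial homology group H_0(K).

H_0 ≅ Z.

Fix the vertex order P < Q < R < S < T < U < V and write every simplex with vertices in increasing order. Then dim K = 2 and the simplices of K are:

  0-simplices (7): P, Q, R, S, T, U, V
  1-simplices (18): PQ, PR, PT, PU, PV, QS, QU, QV, RS, RT, RU, RV, ST, SU, SV, TU, TV, UV
  2-simplices (12): PQU, PQV, PRT, PRU, PTV, QSU, QSV, RST, RSV, RUV, STU, TUV

giving chain groups C_0 ≅ Z^7, C_1 ≅ Z^18, C_2 ≅ Z^12.

The boundary map ∂_1: C_1 → C_0 sends each edge [p,q] (with p < q) to q − p. For instance
  ∂PV = V − P.
As a 7×18 matrix over Z this has rank 6, with invariant factors (1,1,1,1,1,1).

The boundary map ∂_2: C_2 → C_1 maps a triangle to the signed sum of its edges. For instance
  ∂TUV = UV − TV + TU,
  ∂PTV = TV − PV + PT.
The resulting 18×12 matrix has rank 12, and its Smith normal form has invariant factors (1,1,1,1,1,1,1,1,1,1,1,2).

From H_k ≅ ker(∂_k) / im(∂_{k+1}) we obtain:

  H_0: rank C_0 − rank ∂_1 = 7 − 6 = 1, and the invariant factors of ∂_1 are all 1, so H_0 ≅ Z.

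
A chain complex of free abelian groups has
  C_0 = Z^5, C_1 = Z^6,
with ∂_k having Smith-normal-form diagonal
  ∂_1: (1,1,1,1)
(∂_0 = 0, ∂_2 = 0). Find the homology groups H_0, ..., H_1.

H_0 ≅ Z,  H_1 ≅ Z^2.

H_0: b_0 = 5 − 0 − 4 = 1; torsion from ∂_1 factors > 1: none. So H_0 ≅ Z.
H_1: b_1 = 6 − 4 − 0 = 2; torsion from ∂_2 factors > 1: none. So H_1 ≅ Z^2.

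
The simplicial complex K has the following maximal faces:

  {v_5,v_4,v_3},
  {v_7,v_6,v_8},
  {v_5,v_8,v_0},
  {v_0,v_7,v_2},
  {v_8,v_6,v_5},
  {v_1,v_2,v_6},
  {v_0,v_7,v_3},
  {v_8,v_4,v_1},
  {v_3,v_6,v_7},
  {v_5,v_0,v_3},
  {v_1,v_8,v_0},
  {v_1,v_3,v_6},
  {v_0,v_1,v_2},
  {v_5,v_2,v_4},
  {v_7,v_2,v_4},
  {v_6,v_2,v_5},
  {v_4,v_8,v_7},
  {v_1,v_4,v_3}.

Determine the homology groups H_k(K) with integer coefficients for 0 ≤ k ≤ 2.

We work with the vertex ordering v_0 < v_1 < v_2 < v_3 < v_4 < v_5 < v_6 < v_7 < v_8. The simplices of K, each written with vertices in increasing order, are:

  0-simplices (9): [v_0], [v_1], [v_2], [v_3], [v_4], [v_5], [v_6], [v_7], [v_8]
  1-simplices (27): (27 of them)
  2-simplices (18): (18 of them)

Hence C_0 ≅ Z^9, C_1 ≅ Z^27, C_2 ≅ Z^18.

∂_1: C_1 → C_0 maps an edge to its endpoints' difference, ∂[p,q] = q − p. For instance
  ∂[v_0,v_2] = [v_2] − [v_0].
As a 9×27 matrix over Z this has rank 8, with invariant factors (1,1,1,1,1,1,1,1).

Boundary ∂_2: C_2 → C_1 sends each 2-simplex [p,q,r] to [q,r] − [p,r] + [p,q]. For instance
  ∂[v_3,v_4,v_5] = [v_4,v_5] − [v_3,v_5] + [v_3,v_4],
  ∂[v_0,v_3,v_7] = [v_3,v_7] − [v_0,v_7] + [v_0,v_3].
The resulting 27×18 matrix has rank 17, and its Smith normal form has invariant factors (1,1,1,1,1,1,1,1,1,1,1,1,1,1,1,1,1).

Reading off H_k = ker ∂_k / im ∂_{k+1}:

  H_0: rank C_0 − rank ∂_1 = 9 − 8 = 1, and the invariant factors of ∂_1 are all 1, so H_0 = Z.
  H_1: rank ker ∂_1 − rank ∂_2 = (27 − 8) − 17 = 2, and the invariant factors of ∂_2 are all 1, so H_1 = Z^2.
  H_2: rank ker ∂_2 − rank ∂_3 = (18 − 17) − 0 = 1, and there is no ∂_3, so H_2 = Z.

H_0 ≅ Z,  H_1 ≅ Z^2,  H_2 ≅ Z.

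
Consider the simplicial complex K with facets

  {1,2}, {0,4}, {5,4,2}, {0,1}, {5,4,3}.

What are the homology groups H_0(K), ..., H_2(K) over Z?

Fix the vertex order 0 < 1 < 2 < 3 < 4 < 5 and write every simplex with vertices in increasing order. Then dim K = 2 and the simplices of K are:

  0-simplices (6): [0], [1], [2], [3], [4], [5]
  1-simplices (8): [0,1], [0,4], [1,2], [2,4], [2,5], [3,4], [3,5], [4,5]
  2-simplices (2): [2,4,5], [3,4,5]

Hence C_0 ≅ Z^6, C_1 ≅ Z^8, C_2 ≅ Z^2.

The boundary map ∂_1: C_1 → C_0 is given by ∂[p,q] = [q] − [p]. For instance
  ∂[1,2] = [2] − [1].
The 6×8 boundary matrix has rank 5 and Smith normal form diag(1,1,1,1,1).

∂_2: C_2 → C_1 sends each 2-simplex [p,q,r] to [q,r] − [p,r] + [p,q]. For instance
  ∂[2,4,5] = [4,5] − [2,5] + [2,4],
  ∂[3,4,5] = [4,5] − [3,5] + [3,4].
As a 8×2 matrix over Z this has rank 2, with invariant factors (1,1).

Computing H_k = (kernel of ∂_k) / (image of ∂_{k+1}):

  H_0: rank C_0 − rank ∂_1 = 6 − 5 = 1, and the invariant factors of ∂_1 are all 1, so H_0 ≅ Z.
  H_1: rank ker ∂_1 − rank ∂_2 = (8 − 5) − 2 = 1, and the invariant factors of ∂_2 are all 1, so H_1 ≅ Z.
  H_2: rank ker ∂_2 − rank ∂_3 = (2 − 2) − 0 = 0, and there is no ∂_3, so H_2 ≅ 0.

As a check, the Euler characteristic is 6 − 8 + 2 = 0, which agrees with 1 − 1 + 0 = 0.

H_0 = Z,  H_1 = Z,  H_2 = 0.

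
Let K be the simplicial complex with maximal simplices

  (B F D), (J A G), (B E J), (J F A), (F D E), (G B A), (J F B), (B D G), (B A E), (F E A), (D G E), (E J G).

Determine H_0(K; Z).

H_0 = Z.

Take the total order A < B < D < E < F < G < J on the vertex set. Then K (dimension 2) consists of the simplices:

  0-simplices (7): A, B, D, E, F, G, J
  1-simplices (18): AB, AE, AF, AG, AJ, BD, BE, BF, BG, BJ, DE, DF, DG, EF, EG, EJ, FJ, GJ
  2-simplices (12): ABE, ABG, AEF, AFJ, AGJ, BDF, BDG, BEJ, BFJ, DEF, DEG, EGJ

Hence C_0 ≅ Z^7, C_1 ≅ Z^18, C_2 ≅ Z^12.

The boundary map ∂_1: C_1 → C_0 maps an edge to its endpoints' difference, ∂[p,q] = q − p. For instance
  ∂AF = F − A.
As a 7×18 matrix over Z this has rank 6, with invariant factors (1,1,1,1,1,1).

∂_2: C_2 → C_1 maps a triangle to the signed sum of its edges. For instance
  ∂ABE = BE − AE + AB,
  ∂BEJ = EJ − BJ + BE.
This gives a 18×12 integer matrix of rank 12; reducing to Smith normal form yields diagonal entries (1,1,1,1,1,1,1,1,1,1,1,2).

Computing H_k = (kernel of ∂_k) / (image of ∂_{k+1}):

  H_0: rank C_0 − rank ∂_1 = 7 − 6 = 1, and the invariant factors of ∂_1 are all 1, so H_0 ≅ Z.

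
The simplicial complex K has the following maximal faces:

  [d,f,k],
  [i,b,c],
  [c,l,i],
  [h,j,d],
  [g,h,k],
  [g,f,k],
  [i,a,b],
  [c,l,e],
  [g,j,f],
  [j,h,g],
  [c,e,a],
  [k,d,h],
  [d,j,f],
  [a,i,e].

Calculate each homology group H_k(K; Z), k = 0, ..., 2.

H_0 = Z^2,  H_1 = Z,  H_2 = Z.

Order the vertices as a < b < c < d < e < f < g < h < i < j < k < l. Listing each simplex with vertices in this order, K has dimension 2 with simplices:

  0-simplices (12): a, b, c, d, e, f, g, h, i, j, k, l
  1-simplices (24): ab, ac, ae, ai, bc, bi, ce, ci, cl, df, dh, dj, dk, ei, el, fg, fj, fk, gh, gj, gk, hj, hk, il
  2-simplices (14): abi, ace, aei, bci, cel, cil, dfj, dfk, dhj, dhk, fgj, fgk, ghj, ghk

Hence C_0 ≅ Z^12, C_1 ≅ Z^24, C_2 ≅ Z^14.

∂_1: C_1 → C_0 is given by ∂[p,q] = [q] − [p]. For instance
  ∂fk = k − f.
The 12×24 boundary matrix has rank 10 and Smith normal form diag(1,1,1,1,1,1,1,1,1,1).

Boundary ∂_2: C_2 → C_1 sends each 2-simplex [p,q,r] to [q,r] − [p,r] + [p,q]. For instance
  ∂ghk = hk − gk + gh,
  ∂abi = bi − ai + ab.
The 24×14 boundary matrix has rank 13 and Smith normal form diag(1,1,1,1,1,1,1,1,1,1,1,1,1).

Now H_k = ker ∂_k / im ∂_{k+1}, so:

  H_0: rank C_0 − rank ∂_1 = 12 − 10 = 2, and the invariant factors of ∂_1 are all 1, so H_0 ≅ Z^2.
  H_1: rank ker ∂_1 − rank ∂_2 = (24 − 10) − 13 = 1, and the invariant factors of ∂_2 are all 1, so H_1 ≅ Z.
  H_2: rank ker ∂_2 − rank ∂_3 = (14 − 13) − 0 = 1, and there is no ∂_3, so H_2 ≅ Z.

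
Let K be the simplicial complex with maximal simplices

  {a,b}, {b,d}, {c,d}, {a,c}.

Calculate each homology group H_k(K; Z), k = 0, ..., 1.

We work with the vertex ordering a < b < c < d. The simplices of K, each written with vertices in increasing order, are:

  0-simplices (4): a, b, c, d
  1-simplices (4): ab, ac, bd, cd

giving chain groups C_0 ≅ Z^4, C_1 ≅ Z^4.

The boundary map ∂_1: C_1 → C_0 sends each edge [p,q] (with p < q) to q − p. For instance
  ∂cd = d − c.
The resulting 4×4 matrix has rank 3, and its Smith normal form has invariant factors (1,1,1).

Now H_k = ker ∂_k / im ∂_{k+1}, so:

  H_0: rank C_0 − rank ∂_1 = 4 − 3 = 1, and the invariant factors of ∂_1 are all 1, so H_0 ≅ Z.
  H_1: rank ker ∂_1 − rank ∂_2 = (4 − 3) − 0 = 1, and there is no ∂_2, so H_1 ≅ Z.

As a check, the Euler characteristic is 4 − 4 = 0, which agrees with 1 − 1 = 0.
(K is a triangulation of the circle S^1.)

H_0 ≅ Z,  H_1 ≅ Z.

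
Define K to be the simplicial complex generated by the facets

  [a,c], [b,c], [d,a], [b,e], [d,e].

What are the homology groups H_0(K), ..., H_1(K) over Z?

Take the total order a < b < c < d < e on the vertex set. Then K (dimension 1) consists of the simplices:

  0-simplices (5): a, b, c, d, e
  1-simplices (5): ac, ad, bc, be, de

so the chain groups are C_0 ≅ Z^5, C_1 ≅ Z^5.

The boundary map ∂_1: C_1 → C_0 maps an edge to its endpoints' difference, ∂[p,q] = q − p. For instance
  ∂ac = c − a.
The 5×5 boundary matrix has rank 4 and Smith normal form diag(1,1,1,1).

Computing H_k = (kernel of ∂_k) / (image of ∂_{k+1}):

  H_0: rank C_0 − rank ∂_1 = 5 − 4 = 1, and the invariant factors of ∂_1 are all 1, so H_0 ≅ Z.
  H_1: rank ker ∂_1 − rank ∂_2 = (5 − 4) − 0 = 1, and there is no ∂_2, so H_1 ≅ Z.

H_0 ≅ Z,  H_1 ≅ Z.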